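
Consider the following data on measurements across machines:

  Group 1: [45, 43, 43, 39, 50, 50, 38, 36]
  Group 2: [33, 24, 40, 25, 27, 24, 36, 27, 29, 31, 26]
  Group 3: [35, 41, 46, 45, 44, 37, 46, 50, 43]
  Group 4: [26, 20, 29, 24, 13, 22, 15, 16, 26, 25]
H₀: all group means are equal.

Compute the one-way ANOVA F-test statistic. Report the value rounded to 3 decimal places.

test statistic = 39.509

Group means [43.00, 29.27, 43.00, 21.60], grand mean 33.395
SSB = Σnᵢ(x̄ᵢ−x̄)² = 3146.497; SSW = ΣΣ(x−x̄ᵢ)² = 902.582
MSB = 3146.497/3 = 1048.8324; MSW = 902.582/34 = 26.5465
F = MSB/MSW = 39.5092
df = (3, 34)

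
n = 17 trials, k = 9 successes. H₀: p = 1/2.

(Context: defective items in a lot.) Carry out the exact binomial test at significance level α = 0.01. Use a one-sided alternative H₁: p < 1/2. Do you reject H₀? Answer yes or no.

Exact binomial: n=17, k=9, p₀=1/2=0.5000
P(X≤9) from Σ C(n,i)·p₀^i·(1−p₀)^(n−i)
p-value (one-sided, H₁ less) = 0.68547
At α=0.01: p ≥ α → fail to reject H₀

reject H₀: no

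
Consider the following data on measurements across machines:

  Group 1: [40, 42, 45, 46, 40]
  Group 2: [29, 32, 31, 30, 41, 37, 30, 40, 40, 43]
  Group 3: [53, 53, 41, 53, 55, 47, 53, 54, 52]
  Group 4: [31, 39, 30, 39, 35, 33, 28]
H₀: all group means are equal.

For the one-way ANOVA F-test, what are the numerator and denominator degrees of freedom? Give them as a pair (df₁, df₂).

degrees of freedom = [3, 27]

k = 4 groups, N = 31 total
df = (k−1, N−k) = (4−1, 31−4) = (3, 27)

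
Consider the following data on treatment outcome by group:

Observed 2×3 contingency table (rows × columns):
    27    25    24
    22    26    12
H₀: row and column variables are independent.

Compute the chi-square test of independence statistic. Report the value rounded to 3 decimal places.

Row totals [76, 60], col totals [49, 51, 36], n=136
χ² = (27−27.38)²/27.38 + (25−28.50)²/28.50 + (24−20.12)²/20.12 + (22−21.62)²/21.62 + (26−22.50)²/22.50 + (12−15.88)²/15.88 = 2.6846
df = 2

test statistic = 2.685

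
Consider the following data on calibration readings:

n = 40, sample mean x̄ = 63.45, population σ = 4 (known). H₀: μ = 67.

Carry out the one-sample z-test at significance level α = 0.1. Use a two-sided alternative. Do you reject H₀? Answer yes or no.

reject H₀: yes

SE = σ/√n = 4/√40 = 0.6325
z = (x̄−μ₀)/SE = (63.45−67)/0.6325 = -5.6130
p-value (two-sided) = 0.00000
At α=0.1: p < α → reject H₀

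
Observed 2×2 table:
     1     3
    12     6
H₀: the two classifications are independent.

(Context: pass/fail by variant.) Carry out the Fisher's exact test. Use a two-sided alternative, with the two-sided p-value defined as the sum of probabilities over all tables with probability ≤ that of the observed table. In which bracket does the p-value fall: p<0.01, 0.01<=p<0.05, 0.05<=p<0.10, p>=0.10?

Margins: r₁=4, r₂=18, c₁=13, c₂=9, n=22
p_obs = C(4,1)·C(18,12)/C(22,13); sum pmf over tables with pmf ≤ p_obs
p-value (two-sided) = 0.26425
→ bracket: p>=0.10

p-value bracket: p>=0.10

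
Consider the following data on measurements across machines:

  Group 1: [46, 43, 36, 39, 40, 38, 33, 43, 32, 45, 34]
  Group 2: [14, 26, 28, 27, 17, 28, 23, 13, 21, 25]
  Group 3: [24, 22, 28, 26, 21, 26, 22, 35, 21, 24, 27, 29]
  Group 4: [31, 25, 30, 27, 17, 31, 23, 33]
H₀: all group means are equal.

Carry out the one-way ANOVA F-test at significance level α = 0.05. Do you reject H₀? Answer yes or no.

Group means [39.00, 22.20, 25.42, 27.12], grand mean 28.610
SSB = Σnᵢ(x̄ᵢ−x̄)² = 1738.364; SSW = ΣΣ(x−x̄ᵢ)² = 909.392
MSB = 1738.364/3 = 579.4548; MSW = 909.392/37 = 24.5782
F = MSB/MSW = 23.5760
df = (3, 37)
p-value (upper-tail) = 0.00000
At α=0.05: p < α → reject H₀

reject H₀: yes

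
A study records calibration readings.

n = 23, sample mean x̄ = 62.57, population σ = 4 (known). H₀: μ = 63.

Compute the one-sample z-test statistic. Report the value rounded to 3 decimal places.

test statistic = -0.516

SE = σ/√n = 4/√23 = 0.8341
z = (x̄−μ₀)/SE = (62.57−63)/0.8341 = -0.5156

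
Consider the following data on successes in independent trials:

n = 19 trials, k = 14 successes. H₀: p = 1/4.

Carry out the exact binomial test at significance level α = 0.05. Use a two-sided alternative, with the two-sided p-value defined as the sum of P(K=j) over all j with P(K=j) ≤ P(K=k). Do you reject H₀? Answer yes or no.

reject H₀: yes

Exact binomial: n=19, k=14, p₀=1/4=0.2500
P(X=j) = C(n,j)·p₀^j·(1−p₀)^(n−j); p = Σ P(X=j) over j with P(X=j) ≤ P(X=14)
p-value (two-sided) = 0.00001
At α=0.05: p < α → reject H₀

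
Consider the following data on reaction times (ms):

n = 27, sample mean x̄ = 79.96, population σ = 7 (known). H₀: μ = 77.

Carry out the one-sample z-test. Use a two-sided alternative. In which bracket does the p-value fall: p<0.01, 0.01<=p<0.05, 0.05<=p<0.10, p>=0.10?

p-value bracket: 0.01<=p<0.05

SE = σ/√n = 7/√27 = 1.3472
z = (x̄−μ₀)/SE = (79.96−77)/1.3472 = 2.1972
p-value (two-sided) = 0.02800
→ bracket: 0.01<=p<0.05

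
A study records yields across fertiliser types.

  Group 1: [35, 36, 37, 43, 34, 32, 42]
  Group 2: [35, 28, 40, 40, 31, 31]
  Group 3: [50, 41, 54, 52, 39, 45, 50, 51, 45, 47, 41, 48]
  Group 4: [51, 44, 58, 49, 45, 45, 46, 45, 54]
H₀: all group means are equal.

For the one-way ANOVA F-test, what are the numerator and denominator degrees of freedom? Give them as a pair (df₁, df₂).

degrees of freedom = [3, 30]

k = 4 groups, N = 34 total
df = (k−1, N−k) = (4−1, 34−4) = (3, 30)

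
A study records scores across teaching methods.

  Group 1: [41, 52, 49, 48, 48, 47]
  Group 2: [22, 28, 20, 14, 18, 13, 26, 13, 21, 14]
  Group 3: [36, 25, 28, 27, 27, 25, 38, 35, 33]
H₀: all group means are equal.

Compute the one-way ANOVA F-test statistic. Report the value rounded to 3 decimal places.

Group means [47.50, 18.90, 30.44], grand mean 29.920
SSB = Σnᵢ(x̄ᵢ−x̄)² = 3071.218; SSW = ΣΣ(x−x̄ᵢ)² = 536.622
MSB = 3071.218/2 = 1535.6089; MSW = 536.622/22 = 24.3919
F = MSB/MSW = 62.9556
df = (2, 22)

test statistic = 62.956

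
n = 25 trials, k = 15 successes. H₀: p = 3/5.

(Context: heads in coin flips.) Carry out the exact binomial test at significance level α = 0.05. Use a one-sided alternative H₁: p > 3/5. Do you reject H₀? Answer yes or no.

reject H₀: no

Exact binomial: n=25, k=15, p₀=3/5=0.6000
P(X≥15) from Σ C(n,i)·p₀^i·(1−p₀)^(n−i)
p-value (one-sided, H₁ greater) = 0.58577
At α=0.05: p ≥ α → fail to reject H₀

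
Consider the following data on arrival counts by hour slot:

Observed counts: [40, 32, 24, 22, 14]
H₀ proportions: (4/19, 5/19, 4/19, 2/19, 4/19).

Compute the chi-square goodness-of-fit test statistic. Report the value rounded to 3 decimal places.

n = 132; E_i = n·p_i = [27.79, 34.74, 27.79, 13.89, 27.79]
χ² = (40−27.79)²/27.79 + (32−34.74)²/34.74 + (24−27.79)²/27.79 + (22−13.89)²/13.89 + (14−27.79)²/27.79 = 17.6682
df = 4

test statistic = 17.668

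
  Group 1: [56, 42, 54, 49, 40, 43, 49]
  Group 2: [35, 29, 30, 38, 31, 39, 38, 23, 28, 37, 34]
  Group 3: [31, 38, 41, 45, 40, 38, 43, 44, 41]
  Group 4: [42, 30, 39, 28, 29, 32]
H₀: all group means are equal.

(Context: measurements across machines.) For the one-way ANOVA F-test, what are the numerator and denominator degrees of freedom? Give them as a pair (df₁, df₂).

k = 4 groups, N = 33 total
df = (k−1, N−k) = (4−1, 33−4) = (3, 29)

degrees of freedom = [3, 29]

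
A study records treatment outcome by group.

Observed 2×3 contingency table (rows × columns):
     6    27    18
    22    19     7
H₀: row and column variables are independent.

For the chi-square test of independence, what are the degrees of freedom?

df = (r−1)(c−1) = (2−1)·(3−1) = 2

degrees of freedom = 2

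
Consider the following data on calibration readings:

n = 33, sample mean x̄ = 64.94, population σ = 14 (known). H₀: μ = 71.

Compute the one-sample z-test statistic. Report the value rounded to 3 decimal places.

SE = σ/√n = 14/√33 = 2.4371
z = (x̄−μ₀)/SE = (64.94−71)/2.4371 = -2.4866

test statistic = -2.487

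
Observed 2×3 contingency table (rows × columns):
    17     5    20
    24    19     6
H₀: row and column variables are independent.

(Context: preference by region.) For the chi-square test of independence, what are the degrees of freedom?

degrees of freedom = 2

df = (r−1)(c−1) = (2−1)·(3−1) = 2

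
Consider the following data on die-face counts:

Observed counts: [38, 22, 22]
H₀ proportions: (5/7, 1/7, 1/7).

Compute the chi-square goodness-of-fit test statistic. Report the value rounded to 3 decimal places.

n = 82; E_i = n·p_i = [58.57, 11.71, 11.71]
χ² = (38−58.57)²/58.57 + (22−11.71)²/11.71 + (22−11.71)²/11.71 = 25.2878
df = 2

test statistic = 25.288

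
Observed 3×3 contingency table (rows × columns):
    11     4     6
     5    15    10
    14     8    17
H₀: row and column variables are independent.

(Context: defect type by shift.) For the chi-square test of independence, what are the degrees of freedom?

degrees of freedom = 4

df = (r−1)(c−1) = (3−1)·(3−1) = 4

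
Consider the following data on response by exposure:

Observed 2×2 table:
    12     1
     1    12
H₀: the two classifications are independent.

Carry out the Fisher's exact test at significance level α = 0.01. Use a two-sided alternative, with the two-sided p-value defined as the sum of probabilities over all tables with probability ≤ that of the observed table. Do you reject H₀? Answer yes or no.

reject H₀: yes

Margins: r₁=13, r₂=13, c₁=13, c₂=13, n=26
p_obs = C(13,12)·C(13,1)/C(26,13); sum pmf over tables with pmf ≤ p_obs
p-value (two-sided) = 0.00003
At α=0.01: p < α → reject H₀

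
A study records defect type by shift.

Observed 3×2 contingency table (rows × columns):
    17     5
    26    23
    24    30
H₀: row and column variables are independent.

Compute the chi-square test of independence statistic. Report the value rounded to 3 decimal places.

Row totals [22, 49, 54], col totals [67, 58], n=125
χ² = (17−11.79)²/11.79 + (5−10.21)²/10.21 + (26−26.26)²/26.26 + (23−22.74)²/22.74 + (24−28.94)²/28.94 + (30−25.06)²/25.06 = 6.7830
df = 2

test statistic = 6.783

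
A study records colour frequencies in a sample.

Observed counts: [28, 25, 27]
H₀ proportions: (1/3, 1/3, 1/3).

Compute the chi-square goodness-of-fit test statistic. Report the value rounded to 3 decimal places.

test statistic = 0.175

n = 80; E_i = n·p_i = [26.67, 26.67, 26.67]
χ² = (28−26.67)²/26.67 + (25−26.67)²/26.67 + (27−26.67)²/26.67 = 0.1750
df = 2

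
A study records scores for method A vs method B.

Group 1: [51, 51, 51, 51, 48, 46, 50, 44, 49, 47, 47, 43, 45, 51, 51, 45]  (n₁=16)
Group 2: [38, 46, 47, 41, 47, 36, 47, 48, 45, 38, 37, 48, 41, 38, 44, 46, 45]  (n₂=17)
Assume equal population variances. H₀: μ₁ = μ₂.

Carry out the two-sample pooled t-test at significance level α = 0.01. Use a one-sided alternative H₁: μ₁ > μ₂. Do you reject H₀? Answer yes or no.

x̄₁=48.125, s₁=2.872, n₁=16
x̄₂=43.059, s₂=4.279, n₂=17
s_p² = [15·2.872² + 16·4.279²]/31 = 13.4417
SE = √(s_p²·(1/16+1/17)) = 1.2770
t = (48.125−43.059)/1.2770 = 3.9672
df = 31
p-value (one-sided, H₁ greater) = 0.00020
At α=0.01: p < α → reject H₀

reject H₀: yes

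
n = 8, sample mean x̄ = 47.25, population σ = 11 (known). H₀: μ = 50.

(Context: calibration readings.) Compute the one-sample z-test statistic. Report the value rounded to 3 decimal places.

SE = σ/√n = 11/√8 = 3.8891
z = (x̄−μ₀)/SE = (47.25−50)/3.8891 = -0.7071

test statistic = -0.707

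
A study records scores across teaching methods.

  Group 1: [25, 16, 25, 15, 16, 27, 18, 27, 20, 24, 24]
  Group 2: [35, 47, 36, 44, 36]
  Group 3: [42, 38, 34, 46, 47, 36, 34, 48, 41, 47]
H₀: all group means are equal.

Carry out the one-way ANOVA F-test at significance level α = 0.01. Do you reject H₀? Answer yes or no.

Group means [21.55, 39.60, 41.30], grand mean 32.615
SSB = Σnᵢ(x̄ᵢ−x̄)² = 2346.127; SSW = ΣΣ(x−x̄ᵢ)² = 614.027
MSB = 2346.127/2 = 1173.0633; MSW = 614.027/23 = 26.6968
F = MSB/MSW = 43.9402
df = (2, 23)
p-value (upper-tail) = 0.00000
At α=0.01: p < α → reject H₀

reject H₀: yes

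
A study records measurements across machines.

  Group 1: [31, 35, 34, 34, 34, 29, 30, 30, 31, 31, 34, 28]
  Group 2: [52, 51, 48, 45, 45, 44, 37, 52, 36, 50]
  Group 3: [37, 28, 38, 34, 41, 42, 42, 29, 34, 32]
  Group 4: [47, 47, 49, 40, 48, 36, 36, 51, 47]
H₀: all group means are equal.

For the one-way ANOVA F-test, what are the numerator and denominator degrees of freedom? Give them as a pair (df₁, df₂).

k = 4 groups, N = 41 total
df = (k−1, N−k) = (4−1, 41−4) = (3, 37)

degrees of freedom = [3, 37]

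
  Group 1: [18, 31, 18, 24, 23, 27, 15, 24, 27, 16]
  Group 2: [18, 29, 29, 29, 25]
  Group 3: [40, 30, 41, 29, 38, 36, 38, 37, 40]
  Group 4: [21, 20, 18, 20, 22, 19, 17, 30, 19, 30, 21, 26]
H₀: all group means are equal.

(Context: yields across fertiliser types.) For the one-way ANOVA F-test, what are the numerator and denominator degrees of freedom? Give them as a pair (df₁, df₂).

k = 4 groups, N = 36 total
df = (k−1, N−k) = (4−1, 36−4) = (3, 32)

degrees of freedom = [3, 32]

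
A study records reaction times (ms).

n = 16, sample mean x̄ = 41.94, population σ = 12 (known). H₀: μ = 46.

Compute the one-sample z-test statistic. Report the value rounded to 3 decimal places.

test statistic = -1.353

SE = σ/√n = 12/√16 = 3.0000
z = (x̄−μ₀)/SE = (41.94−46)/3.0000 = -1.3533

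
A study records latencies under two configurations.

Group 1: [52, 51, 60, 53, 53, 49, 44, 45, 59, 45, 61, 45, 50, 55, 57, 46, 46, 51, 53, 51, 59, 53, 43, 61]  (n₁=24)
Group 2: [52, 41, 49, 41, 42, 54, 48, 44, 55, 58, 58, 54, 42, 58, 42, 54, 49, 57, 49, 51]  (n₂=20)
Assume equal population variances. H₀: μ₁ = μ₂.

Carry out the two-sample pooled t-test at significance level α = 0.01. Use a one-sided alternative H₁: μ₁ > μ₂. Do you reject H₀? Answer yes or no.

x̄₁=51.750, s₁=5.674, n₁=24
x̄₂=49.900, s₂=6.138, n₂=20
s_p² = [23·5.674² + 19·6.138²]/42 = 34.6738
SE = √(s_p²·(1/24+1/20)) = 1.7828
t = (51.750−49.900)/1.7828 = 1.0377
df = 42
p-value (one-sided, H₁ greater) = 0.15268
At α=0.01: p ≥ α → fail to reject H₀

reject H₀: no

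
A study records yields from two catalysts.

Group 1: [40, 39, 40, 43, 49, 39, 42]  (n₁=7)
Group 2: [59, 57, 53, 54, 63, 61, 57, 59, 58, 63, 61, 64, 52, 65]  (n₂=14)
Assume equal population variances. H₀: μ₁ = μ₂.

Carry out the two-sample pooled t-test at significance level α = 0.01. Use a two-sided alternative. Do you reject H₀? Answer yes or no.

reject H₀: yes

x̄₁=41.714, s₁=3.546, n₁=7
x̄₂=59.000, s₂=4.114, n₂=14
s_p² = [6·3.546² + 13·4.114²]/19 = 15.5489
SE = √(s_p²·(1/7+1/14)) = 1.8253
t = (41.714−59.000)/1.8253 = -9.4698
df = 19
p-value (two-sided) = 0.00000
At α=0.01: p < α → reject H₀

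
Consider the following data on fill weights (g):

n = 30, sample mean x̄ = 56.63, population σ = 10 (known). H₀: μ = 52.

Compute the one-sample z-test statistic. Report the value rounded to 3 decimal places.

test statistic = 2.536

SE = σ/√n = 10/√30 = 1.8257
z = (x̄−μ₀)/SE = (56.63−52)/1.8257 = 2.5360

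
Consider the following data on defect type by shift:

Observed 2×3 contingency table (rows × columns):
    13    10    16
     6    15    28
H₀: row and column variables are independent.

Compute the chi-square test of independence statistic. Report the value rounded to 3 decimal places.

test statistic = 5.790

Row totals [39, 49], col totals [19, 25, 44], n=88
χ² = (13−8.42)²/8.42 + (10−11.08)²/11.08 + (16−19.50)²/19.50 + (6−10.58)²/10.58 + (15−13.92)²/13.92 + (28−24.50)²/24.50 = 5.7901
df = 2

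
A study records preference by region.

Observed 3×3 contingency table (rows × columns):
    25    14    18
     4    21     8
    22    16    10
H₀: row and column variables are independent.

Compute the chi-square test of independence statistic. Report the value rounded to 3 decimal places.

test statistic = 17.372

Row totals [57, 33, 48], col totals [51, 51, 36], n=138
χ² = (25−21.07)²/21.07 + (14−21.07)²/21.07 + (18−14.87)²/14.87 + (4−12.20)²/12.20 + (21−12.20)²/12.20 + (8−8.61)²/8.61 + (22−17.74)²/17.74 + (16−17.74)²/17.74 + (10−12.52)²/12.52 = 17.3722
df = 4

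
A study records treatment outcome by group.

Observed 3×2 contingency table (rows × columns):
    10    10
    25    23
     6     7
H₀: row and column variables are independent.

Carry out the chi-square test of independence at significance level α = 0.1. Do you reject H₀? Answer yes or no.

Row totals [20, 48, 13], col totals [41, 40], n=81
χ² = (10−10.12)²/10.12 + (10−9.88)²/9.88 + (25−24.30)²/24.30 + (23−23.70)²/23.70 + (6−6.58)²/6.58 + (7−6.42)²/6.42 = 0.1479
df = 2
p-value (upper-tail) = 0.92870
At α=0.1: p ≥ α → fail to reject H₀

reject H₀: no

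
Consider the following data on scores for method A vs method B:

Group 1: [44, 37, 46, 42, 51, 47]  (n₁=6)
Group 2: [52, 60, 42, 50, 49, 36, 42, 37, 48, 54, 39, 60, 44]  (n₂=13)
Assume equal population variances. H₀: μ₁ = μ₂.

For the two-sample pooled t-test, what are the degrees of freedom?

df = n₁ + n₂ − 2 = 6 + 13 − 2 = 17

degrees of freedom = 17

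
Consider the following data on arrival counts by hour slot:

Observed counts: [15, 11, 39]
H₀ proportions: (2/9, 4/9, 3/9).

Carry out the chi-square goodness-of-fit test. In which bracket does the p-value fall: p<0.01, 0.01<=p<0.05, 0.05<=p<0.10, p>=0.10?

n = 65; E_i = n·p_i = [14.44, 28.89, 21.67]
χ² = (15−14.44)²/14.44 + (11−28.89)²/28.89 + (39−21.67)²/21.67 = 24.9654
df = 2
p-value (upper-tail) = 0.00000
→ bracket: p<0.01

p-value bracket: p<0.01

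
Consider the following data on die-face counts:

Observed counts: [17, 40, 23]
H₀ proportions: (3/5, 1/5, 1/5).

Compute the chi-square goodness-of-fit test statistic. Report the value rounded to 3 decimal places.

test statistic = 59.083

n = 80; E_i = n·p_i = [48.00, 16.00, 16.00]
χ² = (17−48.00)²/48.00 + (40−16.00)²/16.00 + (23−16.00)²/16.00 = 59.0833
df = 2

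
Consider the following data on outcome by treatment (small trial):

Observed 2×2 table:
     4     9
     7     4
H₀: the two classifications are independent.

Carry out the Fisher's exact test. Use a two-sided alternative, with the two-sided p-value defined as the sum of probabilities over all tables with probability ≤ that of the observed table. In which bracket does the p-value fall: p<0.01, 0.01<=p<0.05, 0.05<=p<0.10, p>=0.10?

p-value bracket: p>=0.10

Margins: r₁=13, r₂=11, c₁=11, c₂=13, n=24
p_obs = C(13,4)·C(11,7)/C(24,11); sum pmf over tables with pmf ≤ p_obs
p-value (two-sided) = 0.21733
→ bracket: p>=0.10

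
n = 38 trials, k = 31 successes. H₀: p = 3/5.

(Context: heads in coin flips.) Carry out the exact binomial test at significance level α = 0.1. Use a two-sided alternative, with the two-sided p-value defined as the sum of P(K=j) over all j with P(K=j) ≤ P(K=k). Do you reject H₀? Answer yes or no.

reject H₀: yes

Exact binomial: n=38, k=31, p₀=3/5=0.6000
P(X=j) = C(n,j)·p₀^j·(1−p₀)^(n−j); p = Σ P(X=j) over j with P(X=j) ≤ P(X=31)
p-value (two-sided) = 0.00725
At α=0.1: p < α → reject H₀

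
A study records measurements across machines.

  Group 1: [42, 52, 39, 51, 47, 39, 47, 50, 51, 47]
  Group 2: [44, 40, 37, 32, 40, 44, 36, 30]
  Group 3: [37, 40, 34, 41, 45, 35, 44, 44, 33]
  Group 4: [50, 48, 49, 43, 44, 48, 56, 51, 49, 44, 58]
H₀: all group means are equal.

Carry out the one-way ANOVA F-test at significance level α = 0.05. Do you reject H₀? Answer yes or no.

Group means [46.50, 37.88, 39.22, 49.09], grand mean 43.711
SSB = Σnᵢ(x̄ᵢ−x̄)² = 849.976; SSW = ΣΣ(x−x̄ᵢ)² = 795.840
MSB = 849.976/3 = 283.3254; MSW = 795.840/34 = 23.4070
F = MSB/MSW = 12.1043
df = (3, 34)
p-value (upper-tail) = 0.00002
At α=0.05: p < α → reject H₀

reject H₀: yes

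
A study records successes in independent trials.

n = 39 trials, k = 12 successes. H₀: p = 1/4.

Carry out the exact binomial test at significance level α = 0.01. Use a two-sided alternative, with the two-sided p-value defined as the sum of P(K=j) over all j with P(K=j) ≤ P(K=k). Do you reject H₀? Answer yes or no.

Exact binomial: n=39, k=12, p₀=1/4=0.2500
P(X=j) = C(n,j)·p₀^j·(1−p₀)^(n−j); p = Σ P(X=j) over j with P(X=j) ≤ P(X=12)
p-value (two-sided) = 0.45867
At α=0.01: p ≥ α → fail to reject H₀

reject H₀: no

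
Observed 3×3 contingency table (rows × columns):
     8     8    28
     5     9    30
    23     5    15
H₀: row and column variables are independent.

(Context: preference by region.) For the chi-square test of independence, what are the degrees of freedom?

df = (r−1)(c−1) = (3−1)·(3−1) = 4

degrees of freedom = 4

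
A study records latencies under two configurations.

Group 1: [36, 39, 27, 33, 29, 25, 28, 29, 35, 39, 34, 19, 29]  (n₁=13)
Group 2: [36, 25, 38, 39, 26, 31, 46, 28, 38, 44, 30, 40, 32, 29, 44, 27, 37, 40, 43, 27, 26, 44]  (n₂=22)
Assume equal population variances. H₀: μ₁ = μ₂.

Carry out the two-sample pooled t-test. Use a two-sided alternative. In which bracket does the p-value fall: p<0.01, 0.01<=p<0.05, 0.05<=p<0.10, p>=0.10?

x̄₁=30.923, s₁=5.766, n₁=13
x̄₂=35.000, s₂=7.044, n₂=22
s_p² = [12·5.766² + 21·7.044²]/33 = 43.6643
SE = √(s_p²·(1/13+1/22)) = 2.3116
t = (30.923−35.000)/2.3116 = -1.7637
df = 33
p-value (two-sided) = 0.08704
→ bracket: 0.05<=p<0.10

p-value bracket: 0.05<=p<0.10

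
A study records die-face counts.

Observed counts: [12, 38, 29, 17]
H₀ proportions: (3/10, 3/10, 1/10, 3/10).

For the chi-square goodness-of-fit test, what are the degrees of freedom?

degrees of freedom = 3

df = k − 1 = 4 − 1 = 3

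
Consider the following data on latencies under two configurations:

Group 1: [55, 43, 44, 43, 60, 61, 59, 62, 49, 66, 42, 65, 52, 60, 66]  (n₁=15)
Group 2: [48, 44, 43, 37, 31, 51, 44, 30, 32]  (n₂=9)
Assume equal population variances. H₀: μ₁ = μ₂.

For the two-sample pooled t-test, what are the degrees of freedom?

degrees of freedom = 22

df = n₁ + n₂ − 2 = 15 + 9 − 2 = 22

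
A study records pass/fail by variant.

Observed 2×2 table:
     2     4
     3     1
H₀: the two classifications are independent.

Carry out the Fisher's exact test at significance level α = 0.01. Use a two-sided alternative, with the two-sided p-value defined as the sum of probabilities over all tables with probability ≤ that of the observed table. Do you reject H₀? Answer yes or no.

Margins: r₁=6, r₂=4, c₁=5, c₂=5, n=10
p_obs = C(6,2)·C(4,3)/C(10,5); sum pmf over tables with pmf ≤ p_obs
p-value (two-sided) = 0.52381
At α=0.01: p ≥ α → fail to reject H₀

reject H₀: no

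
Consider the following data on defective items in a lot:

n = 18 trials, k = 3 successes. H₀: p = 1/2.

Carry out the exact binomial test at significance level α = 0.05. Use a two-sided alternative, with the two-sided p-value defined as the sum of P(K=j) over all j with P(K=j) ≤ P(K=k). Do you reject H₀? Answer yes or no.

Exact binomial: n=18, k=3, p₀=1/2=0.5000
P(X=j) = C(n,j)·p₀^j·(1−p₀)^(n−j); p = Σ P(X=j) over j with P(X=j) ≤ P(X=3)
p-value (two-sided) = 0.00754
At α=0.05: p < α → reject H₀

reject H₀: yes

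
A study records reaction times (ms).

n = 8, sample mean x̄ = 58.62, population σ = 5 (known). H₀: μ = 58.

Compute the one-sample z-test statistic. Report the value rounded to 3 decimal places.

SE = σ/√n = 5/√8 = 1.7678
z = (x̄−μ₀)/SE = (58.62−58)/1.7678 = 0.3507

test statistic = 0.351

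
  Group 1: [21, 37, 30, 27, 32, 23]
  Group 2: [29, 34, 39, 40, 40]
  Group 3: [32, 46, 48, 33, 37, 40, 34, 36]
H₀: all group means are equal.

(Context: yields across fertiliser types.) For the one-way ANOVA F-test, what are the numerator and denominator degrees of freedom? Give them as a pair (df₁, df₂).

k = 3 groups, N = 19 total
df = (k−1, N−k) = (3−1, 19−3) = (2, 16)

degrees of freedom = [2, 16]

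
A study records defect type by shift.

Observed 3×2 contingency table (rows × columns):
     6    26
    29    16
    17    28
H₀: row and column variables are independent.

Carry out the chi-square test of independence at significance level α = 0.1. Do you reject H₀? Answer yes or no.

reject H₀: yes

Row totals [32, 45, 45], col totals [52, 70], n=122
χ² = (6−13.64)²/13.64 + (26−18.36)²/18.36 + (29−19.18)²/19.18 + (16−25.82)²/25.82 + (17−19.18)²/19.18 + (28−25.82)²/25.82 = 16.6512
df = 2
p-value (upper-tail) = 0.00024
At α=0.1: p < α → reject H₀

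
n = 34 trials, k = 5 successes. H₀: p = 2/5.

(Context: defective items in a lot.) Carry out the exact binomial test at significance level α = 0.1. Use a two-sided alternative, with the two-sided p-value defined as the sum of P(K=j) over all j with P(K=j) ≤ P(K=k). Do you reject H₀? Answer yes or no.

reject H₀: yes

Exact binomial: n=34, k=5, p₀=2/5=0.4000
P(X=j) = C(n,j)·p₀^j·(1−p₀)^(n−j); p = Σ P(X=j) over j with P(X=j) ≤ P(X=5)
p-value (two-sided) = 0.00240
At α=0.1: p < α → reject H₀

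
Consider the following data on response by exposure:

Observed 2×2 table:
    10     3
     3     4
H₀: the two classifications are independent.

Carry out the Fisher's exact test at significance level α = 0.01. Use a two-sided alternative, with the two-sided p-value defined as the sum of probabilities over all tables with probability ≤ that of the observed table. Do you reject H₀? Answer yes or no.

Margins: r₁=13, r₂=7, c₁=13, c₂=7, n=20
p_obs = C(13,10)·C(7,3)/C(20,13); sum pmf over tables with pmf ≤ p_obs
p-value (two-sided) = 0.17358
At α=0.01: p ≥ α → fail to reject H₀

reject H₀: no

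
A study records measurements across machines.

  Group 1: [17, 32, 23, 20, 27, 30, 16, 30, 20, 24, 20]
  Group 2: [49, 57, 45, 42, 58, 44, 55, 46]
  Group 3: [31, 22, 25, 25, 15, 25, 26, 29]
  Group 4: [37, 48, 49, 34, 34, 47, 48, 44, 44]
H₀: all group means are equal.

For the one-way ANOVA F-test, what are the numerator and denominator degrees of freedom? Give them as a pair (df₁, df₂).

k = 4 groups, N = 36 total
df = (k−1, N−k) = (4−1, 36−4) = (3, 32)

degrees of freedom = [3, 32]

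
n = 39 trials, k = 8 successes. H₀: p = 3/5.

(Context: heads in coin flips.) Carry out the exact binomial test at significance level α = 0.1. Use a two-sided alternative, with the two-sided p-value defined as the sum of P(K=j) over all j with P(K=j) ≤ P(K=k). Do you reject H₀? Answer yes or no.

Exact binomial: n=39, k=8, p₀=3/5=0.6000
P(X=j) = C(n,j)·p₀^j·(1−p₀)^(n−j); p = Σ P(X=j) over j with P(X=j) ≤ P(X=8)
p-value (two-sided) = 0.00000
At α=0.1: p < α → reject H₀

reject H₀: yes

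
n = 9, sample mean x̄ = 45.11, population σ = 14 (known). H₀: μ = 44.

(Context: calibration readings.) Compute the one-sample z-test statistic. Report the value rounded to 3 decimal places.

SE = σ/√n = 14/√9 = 4.6667
z = (x̄−μ₀)/SE = (45.11−44)/4.6667 = 0.2379

test statistic = 0.238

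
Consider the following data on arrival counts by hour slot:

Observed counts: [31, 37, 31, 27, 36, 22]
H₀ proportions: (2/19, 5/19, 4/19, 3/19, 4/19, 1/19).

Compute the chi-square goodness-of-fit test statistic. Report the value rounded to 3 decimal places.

n = 184; E_i = n·p_i = [19.37, 48.42, 38.74, 29.05, 38.74, 9.68]
χ² = (31−19.37)²/19.37 + (37−48.42)²/48.42 + (31−38.74)²/38.74 + (27−29.05)²/29.05 + (36−38.74)²/38.74 + (22−9.68)²/9.68 = 27.2253
df = 5

test statistic = 27.225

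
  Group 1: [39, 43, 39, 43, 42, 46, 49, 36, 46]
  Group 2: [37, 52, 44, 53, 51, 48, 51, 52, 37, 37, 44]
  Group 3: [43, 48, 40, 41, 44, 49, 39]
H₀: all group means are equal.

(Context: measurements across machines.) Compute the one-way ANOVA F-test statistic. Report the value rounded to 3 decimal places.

test statistic = 1.184

Group means [42.56, 46.00, 43.43], grand mean 44.185
SSB = Σnᵢ(x̄ᵢ−x̄)² = 64.138; SSW = ΣΣ(x−x̄ᵢ)² = 649.937
MSB = 64.138/2 = 32.0688; MSW = 649.937/24 = 27.0807
F = MSB/MSW = 1.1842
df = (2, 24)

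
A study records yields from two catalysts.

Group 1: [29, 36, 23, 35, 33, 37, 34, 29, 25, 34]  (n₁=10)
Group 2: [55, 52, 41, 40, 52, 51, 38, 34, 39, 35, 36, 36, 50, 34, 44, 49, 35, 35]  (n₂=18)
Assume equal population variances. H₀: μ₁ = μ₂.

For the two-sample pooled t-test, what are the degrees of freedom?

df = n₁ + n₂ − 2 = 10 + 18 − 2 = 26

degrees of freedom = 26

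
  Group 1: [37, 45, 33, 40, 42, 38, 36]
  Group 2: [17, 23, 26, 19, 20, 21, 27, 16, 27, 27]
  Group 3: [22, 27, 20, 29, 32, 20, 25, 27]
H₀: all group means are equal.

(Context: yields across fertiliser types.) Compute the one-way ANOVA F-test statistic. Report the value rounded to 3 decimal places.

Group means [38.71, 22.30, 25.25], grand mean 27.840
SSB = Σnᵢ(x̄ᵢ−x̄)² = 1188.331; SSW = ΣΣ(x−x̄ᵢ)² = 393.029
MSB = 1188.331/2 = 594.1657; MSW = 393.029/22 = 17.8649
F = MSB/MSW = 33.2588
df = (2, 22)

test statistic = 33.259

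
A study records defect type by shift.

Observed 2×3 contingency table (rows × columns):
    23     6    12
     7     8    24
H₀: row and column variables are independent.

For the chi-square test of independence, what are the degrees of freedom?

degrees of freedom = 2

df = (r−1)(c−1) = (2−1)·(3−1) = 2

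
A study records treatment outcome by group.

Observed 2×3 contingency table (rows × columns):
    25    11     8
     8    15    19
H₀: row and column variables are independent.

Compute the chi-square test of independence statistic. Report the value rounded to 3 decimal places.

Row totals [44, 42], col totals [33, 26, 27], n=86
χ² = (25−16.88)²/16.88 + (11−13.30)²/13.30 + (8−13.81)²/13.81 + (8−16.12)²/16.12 + (15−12.70)²/12.70 + (19−13.19)²/13.19 = 13.8154
df = 2

test statistic = 13.815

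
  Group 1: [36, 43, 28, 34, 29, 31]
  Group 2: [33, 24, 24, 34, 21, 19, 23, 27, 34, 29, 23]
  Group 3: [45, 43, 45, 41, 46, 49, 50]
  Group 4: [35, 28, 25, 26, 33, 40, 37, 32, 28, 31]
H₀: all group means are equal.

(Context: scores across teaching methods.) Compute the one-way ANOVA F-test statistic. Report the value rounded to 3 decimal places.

Group means [33.50, 26.45, 45.57, 31.50], grand mean 33.118
SSB = Σnᵢ(x̄ᵢ−x̄)² = 1601.088; SSW = ΣΣ(x−x̄ᵢ)² = 712.442
MSB = 1601.088/3 = 533.6960; MSW = 712.442/30 = 23.7481
F = MSB/MSW = 22.4733
df = (3, 30)

test statistic = 22.473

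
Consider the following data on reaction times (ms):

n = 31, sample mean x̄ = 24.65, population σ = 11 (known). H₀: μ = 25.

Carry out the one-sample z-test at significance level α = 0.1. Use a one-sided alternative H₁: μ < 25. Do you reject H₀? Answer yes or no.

SE = σ/√n = 11/√31 = 1.9757
z = (x̄−μ₀)/SE = (24.65−25)/1.9757 = -0.1772
p-value (one-sided, H₁ less) = 0.42969
At α=0.1: p ≥ α → fail to reject H₀

reject H₀: no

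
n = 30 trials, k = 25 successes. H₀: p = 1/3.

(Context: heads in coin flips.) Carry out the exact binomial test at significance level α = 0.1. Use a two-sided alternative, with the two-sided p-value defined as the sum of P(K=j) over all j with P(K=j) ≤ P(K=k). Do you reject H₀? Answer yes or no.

Exact binomial: n=30, k=25, p₀=1/3=0.3333
P(X=j) = C(n,j)·p₀^j·(1−p₀)^(n−j); p = Σ P(X=j) over j with P(X=j) ≤ P(X=25)
p-value (two-sided) = 0.00000
At α=0.1: p < α → reject H₀

reject H₀: yes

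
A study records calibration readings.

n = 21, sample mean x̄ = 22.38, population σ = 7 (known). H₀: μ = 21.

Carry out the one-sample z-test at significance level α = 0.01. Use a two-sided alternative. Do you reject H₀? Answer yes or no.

SE = σ/√n = 7/√21 = 1.5275
z = (x̄−μ₀)/SE = (22.38−21)/1.5275 = 0.9034
p-value (two-sided) = 0.36630
At α=0.01: p ≥ α → fail to reject H₀

reject H₀: no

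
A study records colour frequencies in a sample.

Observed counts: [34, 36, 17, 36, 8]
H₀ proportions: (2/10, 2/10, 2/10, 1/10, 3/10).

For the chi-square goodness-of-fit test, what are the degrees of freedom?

degrees of freedom = 4

df = k − 1 = 5 − 1 = 4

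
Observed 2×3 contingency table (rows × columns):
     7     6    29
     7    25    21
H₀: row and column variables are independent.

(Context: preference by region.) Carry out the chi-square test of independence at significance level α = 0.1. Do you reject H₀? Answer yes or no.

reject H₀: yes

Row totals [42, 53], col totals [14, 31, 50], n=95
χ² = (7−6.19)²/6.19 + (6−13.71)²/13.71 + (29−22.11)²/22.11 + (7−7.81)²/7.81 + (25−17.29)²/17.29 + (21−27.89)²/27.89 = 11.8098
df = 2
p-value (upper-tail) = 0.00273
At α=0.1: p < α → reject H₀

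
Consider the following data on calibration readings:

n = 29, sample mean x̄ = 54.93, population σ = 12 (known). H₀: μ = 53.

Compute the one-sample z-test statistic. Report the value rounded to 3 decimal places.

test statistic = 0.866

SE = σ/√n = 12/√29 = 2.2283
z = (x̄−μ₀)/SE = (54.93−53)/2.2283 = 0.8661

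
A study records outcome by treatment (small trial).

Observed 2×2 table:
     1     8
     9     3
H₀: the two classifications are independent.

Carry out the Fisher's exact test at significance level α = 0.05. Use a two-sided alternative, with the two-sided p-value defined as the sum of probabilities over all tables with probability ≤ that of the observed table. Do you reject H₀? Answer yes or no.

reject H₀: yes

Margins: r₁=9, r₂=12, c₁=10, c₂=11, n=21
p_obs = C(9,1)·C(12,9)/C(21,10); sum pmf over tables with pmf ≤ p_obs
p-value (two-sided) = 0.00752
At α=0.05: p < α → reject H₀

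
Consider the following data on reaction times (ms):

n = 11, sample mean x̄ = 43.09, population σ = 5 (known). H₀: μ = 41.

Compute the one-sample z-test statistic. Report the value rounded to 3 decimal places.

test statistic = 1.386

SE = σ/√n = 5/√11 = 1.5076
z = (x̄−μ₀)/SE = (43.09−41)/1.5076 = 1.3863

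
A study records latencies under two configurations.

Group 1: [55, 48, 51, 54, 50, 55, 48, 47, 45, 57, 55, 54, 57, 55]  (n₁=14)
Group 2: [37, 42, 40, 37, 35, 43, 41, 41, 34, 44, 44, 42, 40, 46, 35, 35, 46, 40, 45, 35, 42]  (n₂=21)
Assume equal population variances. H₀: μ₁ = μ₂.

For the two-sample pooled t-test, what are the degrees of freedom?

degrees of freedom = 33

df = n₁ + n₂ − 2 = 14 + 21 − 2 = 33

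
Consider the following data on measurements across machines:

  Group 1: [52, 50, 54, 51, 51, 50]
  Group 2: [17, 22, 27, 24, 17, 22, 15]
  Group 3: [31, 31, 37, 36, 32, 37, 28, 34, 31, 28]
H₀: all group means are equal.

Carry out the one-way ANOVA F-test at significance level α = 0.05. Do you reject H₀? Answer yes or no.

Group means [51.33, 20.57, 32.50], grand mean 33.783
SSB = Σnᵢ(x̄ᵢ−x̄)² = 3086.365; SSW = ΣΣ(x−x̄ᵢ)² = 227.548
MSB = 3086.365/2 = 1543.1827; MSW = 227.548/20 = 11.3774
F = MSB/MSW = 135.6360
df = (2, 20)
p-value (upper-tail) = 0.00000
At α=0.05: p < α → reject H₀

reject H₀: yes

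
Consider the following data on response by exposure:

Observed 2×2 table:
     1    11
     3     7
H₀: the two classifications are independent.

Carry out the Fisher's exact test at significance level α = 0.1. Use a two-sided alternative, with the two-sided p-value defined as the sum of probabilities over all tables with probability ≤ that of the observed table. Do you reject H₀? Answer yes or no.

Margins: r₁=12, r₂=10, c₁=4, c₂=18, n=22
p_obs = C(12,1)·C(10,3)/C(22,4); sum pmf over tables with pmf ≤ p_obs
p-value (two-sided) = 0.29323
At α=0.1: p ≥ α → fail to reject H₀

reject H₀: no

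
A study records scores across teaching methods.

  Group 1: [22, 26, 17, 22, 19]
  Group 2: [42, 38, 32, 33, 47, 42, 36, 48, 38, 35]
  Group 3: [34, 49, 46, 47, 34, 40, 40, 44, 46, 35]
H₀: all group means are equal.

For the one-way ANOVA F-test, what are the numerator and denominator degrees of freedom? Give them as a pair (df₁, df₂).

k = 3 groups, N = 25 total
df = (k−1, N−k) = (3−1, 25−3) = (2, 22)

degrees of freedom = [2, 22]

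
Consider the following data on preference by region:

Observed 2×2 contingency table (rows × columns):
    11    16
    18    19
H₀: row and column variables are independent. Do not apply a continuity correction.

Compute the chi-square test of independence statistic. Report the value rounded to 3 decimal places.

test statistic = 0.394

Row totals [27, 37], col totals [29, 35], n=64
χ² = (11−12.23)²/12.23 + (16−14.77)²/14.77 + (18−16.77)²/16.77 + (19−20.23)²/20.23 = 0.3939
df = 1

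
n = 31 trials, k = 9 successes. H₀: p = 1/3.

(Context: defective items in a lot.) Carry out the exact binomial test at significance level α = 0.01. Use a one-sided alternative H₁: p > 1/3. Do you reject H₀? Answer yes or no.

reject H₀: no

Exact binomial: n=31, k=9, p₀=1/3=0.3333
P(X≥9) from Σ C(n,i)·p₀^i·(1−p₀)^(n−i)
p-value (one-sided, H₁ greater) = 0.75373
At α=0.01: p ≥ α → fail to reject H₀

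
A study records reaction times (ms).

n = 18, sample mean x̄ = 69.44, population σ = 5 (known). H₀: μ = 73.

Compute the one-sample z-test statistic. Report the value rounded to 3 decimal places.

test statistic = -3.021

SE = σ/√n = 5/√18 = 1.1785
z = (x̄−μ₀)/SE = (69.44−73)/1.1785 = -3.0208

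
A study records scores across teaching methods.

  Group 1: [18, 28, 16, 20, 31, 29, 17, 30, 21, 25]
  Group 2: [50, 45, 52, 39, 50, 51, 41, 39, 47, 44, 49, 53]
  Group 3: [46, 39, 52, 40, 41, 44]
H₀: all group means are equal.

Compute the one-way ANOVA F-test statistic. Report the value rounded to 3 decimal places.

Group means [23.50, 46.67, 43.67], grand mean 37.750
SSB = Σnᵢ(x̄ᵢ−x̄)² = 3194.750; SSW = ΣΣ(x−x̄ᵢ)² = 690.500
MSB = 3194.750/2 = 1597.3750; MSW = 690.500/25 = 27.6200
F = MSB/MSW = 57.8340
df = (2, 25)

test statistic = 57.834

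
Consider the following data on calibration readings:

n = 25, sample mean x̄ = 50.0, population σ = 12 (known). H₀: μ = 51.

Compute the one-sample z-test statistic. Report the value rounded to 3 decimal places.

SE = σ/√n = 12/√25 = 2.4000
z = (x̄−μ₀)/SE = (50.0−51)/2.4000 = -0.4167

test statistic = -0.417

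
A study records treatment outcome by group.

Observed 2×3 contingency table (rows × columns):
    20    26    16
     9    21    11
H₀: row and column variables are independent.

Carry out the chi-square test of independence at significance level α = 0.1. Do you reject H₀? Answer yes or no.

reject H₀: no

Row totals [62, 41], col totals [29, 47, 27], n=103
χ² = (20−17.46)²/17.46 + (26−28.29)²/28.29 + (16−16.25)²/16.25 + (9−11.54)²/11.54 + (21−18.71)²/18.71 + (11−10.75)²/10.75 = 1.4072
df = 2
p-value (upper-tail) = 0.49480
At α=0.1: p ≥ α → fail to reject H₀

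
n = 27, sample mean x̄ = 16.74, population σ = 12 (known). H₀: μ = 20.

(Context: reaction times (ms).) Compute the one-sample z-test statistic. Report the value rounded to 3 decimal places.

test statistic = -1.412

SE = σ/√n = 12/√27 = 2.3094
z = (x̄−μ₀)/SE = (16.74−20)/2.3094 = -1.4116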